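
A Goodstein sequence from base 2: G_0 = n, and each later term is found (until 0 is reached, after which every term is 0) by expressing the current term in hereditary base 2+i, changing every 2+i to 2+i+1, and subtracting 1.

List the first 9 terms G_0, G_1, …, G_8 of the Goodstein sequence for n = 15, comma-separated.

G_0 = 15. HB_2(15) = 2^(2 + 1) + 2^2 + 2 + 1. Bump = 112. G_1 = 111.
G_1 = 111. HB_3(111) = 3^(3 + 1) + 3^3 + 3. Bump = 1284. G_2 = 1283.
G_2 = 1283. HB_4(1283) = 4^(4 + 1) + 4^4 + 3. Bump = 18753. G_3 = 18752.
G_3 = 18752. HB_5(18752) = 5^(5 + 1) + 5^5 + 2. Bump = 326594. G_4 = 326593.
G_4 = 326593. HB_6(326593) = 6^(6 + 1) + 6^6 + 1. Bump = 6588345. G_5 = 6588344.
G_5 = 6588344. HB_7(6588344) = 7^(7 + 1) + 7^7. Bump = 150994944. G_6 = 150994943.
G_6 = 150994943. HB_8(150994943) = 8^(8 + 1) + 7·8^7 + 7·8^6 + 7·8^5 + 7·8^4 + 7·8^3 + 7·8^2 + 7·8 + 7. Bump = 3524450281. G_7 = 3524450280.
G_7 = 3524450280. HB_9(3524450280) = 9^(9 + 1) + 7·9^7 + 7·9^6 + 7·9^5 + 7·9^4 + 7·9^3 + 7·9^2 + 7·9 + 6. Bump = 100077777776. G_8 = 100077777775.

15, 111, 1283, 18752, 326593, 6588344, 150994943, 3524450280, 100077777775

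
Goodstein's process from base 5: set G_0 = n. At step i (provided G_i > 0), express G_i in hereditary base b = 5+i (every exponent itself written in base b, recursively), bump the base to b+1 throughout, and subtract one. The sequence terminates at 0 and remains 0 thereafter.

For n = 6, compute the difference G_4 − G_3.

-1

step 0: 6 = 5 + 1; sub 6 for 5: 6 + 1; = 7; G_1 = 7−1 = 6
step 1: 6 = 6; sub 7 for 6: 7; = 7; G_2 = 7−1 = 6
step 2: 6 = 6; sub 8 for 7: 6; = 6; G_3 = 6−1 = 5
step 3: 5 = 5; sub 9 for 8: 5; = 5; G_4 = 5−1 = 4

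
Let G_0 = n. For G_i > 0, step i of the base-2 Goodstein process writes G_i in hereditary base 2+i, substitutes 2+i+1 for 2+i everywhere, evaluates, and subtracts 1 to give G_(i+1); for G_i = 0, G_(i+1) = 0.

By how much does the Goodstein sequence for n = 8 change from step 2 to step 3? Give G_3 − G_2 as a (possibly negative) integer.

8 —HB2→ 2^(2 + 1) —bump→ 3^(3 + 1) = 81 —(−1)→ 80
80 —HB3→ 2·3^3 + 2·3^2 + 2·3 + 2 —bump→ 2·4^4 + 2·4^2 + 2·4 + 2 = 554 —(−1)→ 553
553 —HB4→ 2·4^4 + 2·4^2 + 2·4 + 1 —bump→ 2·5^5 + 2·5^2 + 2·5 + 1 = 6311 —(−1)→ 6310

5757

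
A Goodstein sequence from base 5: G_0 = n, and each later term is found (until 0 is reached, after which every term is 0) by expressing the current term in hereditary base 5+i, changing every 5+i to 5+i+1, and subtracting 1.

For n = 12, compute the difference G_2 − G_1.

1

G_0 = 12. HB_5(12) = 2·5 + 2. Bump = 14. G_1 = 13.
G_1 = 13. HB_6(13) = 2·6 + 1. Bump = 15. G_2 = 14.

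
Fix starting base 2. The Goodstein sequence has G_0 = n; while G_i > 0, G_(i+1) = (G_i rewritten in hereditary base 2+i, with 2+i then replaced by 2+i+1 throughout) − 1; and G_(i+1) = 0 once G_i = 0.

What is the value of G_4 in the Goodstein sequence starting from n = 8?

(0) 8|_2 = 2^(2 + 1) ↦ 3^(3 + 1)|_3 = 81 ⇒ 80
(1) 80|_3 = 2·3^3 + 2·3^2 + 2·3 + 2 ↦ 2·4^4 + 2·4^2 + 2·4 + 2|_4 = 554 ⇒ 553
(2) 553|_4 = 2·4^4 + 2·4^2 + 2·4 + 1 ↦ 2·5^5 + 2·5^2 + 2·5 + 1|_5 = 6311 ⇒ 6310
(3) 6310|_5 = 2·5^5 + 2·5^2 + 2·5 ↦ 2·6^6 + 2·6^2 + 2·6|_6 = 93396 ⇒ 93395
(4) 93395|_6 = 2·6^6 + 2·6^2 + 6 + 5 ↦ 2·7^7 + 2·7^2 + 7 + 5|_7 = 1647196 ⇒ 1647195

93395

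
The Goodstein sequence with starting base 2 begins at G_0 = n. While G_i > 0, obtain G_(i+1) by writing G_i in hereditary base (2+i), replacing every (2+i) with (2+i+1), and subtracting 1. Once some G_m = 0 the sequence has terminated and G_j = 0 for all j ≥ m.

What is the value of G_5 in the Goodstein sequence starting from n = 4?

i=0: 4 = 2^2 (b=2); 2→3: 3^3 = 27; 27−1 = 26
i=1: 26 = 2·3^2 + 2·3 + 2 (b=3); 3→4: 2·4^2 + 2·4 + 2 = 42; 42−1 = 41
i=2: 41 = 2·4^2 + 2·4 + 1 (b=4); 4→5: 2·5^2 + 2·5 + 1 = 61; 61−1 = 60
i=3: 60 = 2·5^2 + 2·5 (b=5); 5→6: 2·6^2 + 2·6 = 84; 84−1 = 83
i=4: 83 = 2·6^2 + 6 + 5 (b=6); 6→7: 2·7^2 + 7 + 5 = 110; 110−1 = 109
i=5: 109 = 2·7^2 + 7 + 4 (b=7); 7→8: 2·8^2 + 8 + 4 = 140; 140−1 = 139

109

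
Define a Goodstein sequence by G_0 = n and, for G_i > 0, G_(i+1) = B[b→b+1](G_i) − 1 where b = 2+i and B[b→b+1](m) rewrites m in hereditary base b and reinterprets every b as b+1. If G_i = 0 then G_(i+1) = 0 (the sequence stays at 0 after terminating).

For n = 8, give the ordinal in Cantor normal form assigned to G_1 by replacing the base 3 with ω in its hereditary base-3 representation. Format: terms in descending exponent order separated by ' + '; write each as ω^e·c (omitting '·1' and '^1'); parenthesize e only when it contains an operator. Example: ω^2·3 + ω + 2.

i=0: 8 = 2^(2 + 1) (b=2); 2→3: 3^(3 + 1) = 81; 81−1 = 80
i=1: 80 = 2·3^3 + 2·3^2 + 2·3 + 2 (b=3); 3→4: 2·4^4 + 2·4^2 + 2·4 + 2 = 554; 554−1 = 553

ω^ω·2 + ω^2·2 + ω·2 + 2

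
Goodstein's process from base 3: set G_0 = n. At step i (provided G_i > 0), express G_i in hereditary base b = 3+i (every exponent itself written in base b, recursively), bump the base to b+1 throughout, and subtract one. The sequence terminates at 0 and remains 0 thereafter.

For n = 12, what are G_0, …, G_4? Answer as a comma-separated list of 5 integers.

G_0 = 12. HB_3(12) = 3^2 + 3. Bump = 20. G_1 = 19.
G_1 = 19. HB_4(19) = 4^2 + 3. Bump = 28. G_2 = 27.
G_2 = 27. HB_5(27) = 5^2 + 2. Bump = 38. G_3 = 37.
G_3 = 37. HB_6(37) = 6^2 + 1. Bump = 50. G_4 = 49.

12, 19, 27, 37, 49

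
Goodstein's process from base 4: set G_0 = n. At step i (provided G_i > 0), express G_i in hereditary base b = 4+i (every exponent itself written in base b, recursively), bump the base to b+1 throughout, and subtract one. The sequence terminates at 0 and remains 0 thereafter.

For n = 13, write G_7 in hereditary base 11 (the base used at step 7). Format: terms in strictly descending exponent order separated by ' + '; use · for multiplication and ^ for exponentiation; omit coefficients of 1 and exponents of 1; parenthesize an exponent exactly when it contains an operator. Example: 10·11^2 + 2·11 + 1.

2·11

13 —HB4→ 3·4 + 1 —bump→ 3·5 + 1 = 16 —(−1)→ 15
15 —HB5→ 3·5 —bump→ 3·6 = 18 —(−1)→ 17
17 —HB6→ 2·6 + 5 —bump→ 2·7 + 5 = 19 —(−1)→ 18
18 —HB7→ 2·7 + 4 —bump→ 2·8 + 4 = 20 —(−1)→ 19
19 —HB8→ 2·8 + 3 —bump→ 2·9 + 3 = 21 —(−1)→ 20
20 —HB9→ 2·9 + 2 —bump→ 2·10 + 2 = 22 —(−1)→ 21
21 —HB10→ 2·10 + 1 —bump→ 2·11 + 1 = 23 —(−1)→ 22
22 —HB11→ 2·11 —bump→ 2·12 = 24 —(−1)→ 23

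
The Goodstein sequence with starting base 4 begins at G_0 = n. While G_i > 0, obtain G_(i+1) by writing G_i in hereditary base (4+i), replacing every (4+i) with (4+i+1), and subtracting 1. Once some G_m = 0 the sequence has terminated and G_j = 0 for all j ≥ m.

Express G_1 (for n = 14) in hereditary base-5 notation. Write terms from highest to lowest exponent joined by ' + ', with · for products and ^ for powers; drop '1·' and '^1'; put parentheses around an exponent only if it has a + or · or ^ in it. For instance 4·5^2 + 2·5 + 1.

3·5 + 1

step 0: 14 = 3·4 + 2; sub 5 for 4: 3·5 + 2; = 17; G_1 = 17−1 = 16
step 1: 16 = 3·5 + 1; sub 6 for 5: 3·6 + 1; = 19; G_2 = 19−1 = 18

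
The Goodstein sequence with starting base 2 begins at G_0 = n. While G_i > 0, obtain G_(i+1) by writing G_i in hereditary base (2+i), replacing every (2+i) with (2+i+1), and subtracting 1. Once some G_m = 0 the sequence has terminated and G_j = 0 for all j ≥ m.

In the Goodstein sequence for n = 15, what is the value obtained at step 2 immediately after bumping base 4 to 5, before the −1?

i=0: 15 = 2^(2 + 1) + 2^2 + 2 + 1 (b=2); 2→3: 3^(3 + 1) + 3^3 + 3 + 1 = 112; 112−1 = 111
i=1: 111 = 3^(3 + 1) + 3^3 + 3 (b=3); 3→4: 4^(4 + 1) + 4^4 + 4 = 1284; 1284−1 = 1283
i=2: 1283 = 4^(4 + 1) + 4^4 + 3 (b=4); 4→5: 5^(5 + 1) + 5^5 + 3 = 18753; 18753−1 = 18752

18753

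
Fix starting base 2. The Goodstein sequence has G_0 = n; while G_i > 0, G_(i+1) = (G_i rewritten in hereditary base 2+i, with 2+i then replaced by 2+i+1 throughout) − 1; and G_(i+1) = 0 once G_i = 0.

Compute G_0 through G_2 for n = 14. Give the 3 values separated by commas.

14, 110, 1281

14 —HB2→ 2^(2 + 1) + 2^2 + 2 —bump→ 3^(3 + 1) + 3^3 + 3 = 111 —(−1)→ 110
110 —HB3→ 3^(3 + 1) + 3^3 + 2 —bump→ 4^(4 + 1) + 4^4 + 2 = 1282 —(−1)→ 1281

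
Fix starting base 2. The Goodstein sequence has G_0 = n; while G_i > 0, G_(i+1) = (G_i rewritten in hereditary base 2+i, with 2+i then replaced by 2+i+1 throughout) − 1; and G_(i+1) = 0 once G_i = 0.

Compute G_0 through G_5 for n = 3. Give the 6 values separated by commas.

3, 3, 3, 2, 1, 0

G_0 = 3. HB_2(3) = 2 + 1. Bump = 4. G_1 = 3.
G_1 = 3. HB_3(3) = 3. Bump = 4. G_2 = 3.
G_2 = 3. HB_4(3) = 3. Bump = 3. G_3 = 2.
G_3 = 2. HB_5(2) = 2. Bump = 2. G_4 = 1.
G_4 = 1. HB_6(1) = 1. Bump = 1. G_5 = 0.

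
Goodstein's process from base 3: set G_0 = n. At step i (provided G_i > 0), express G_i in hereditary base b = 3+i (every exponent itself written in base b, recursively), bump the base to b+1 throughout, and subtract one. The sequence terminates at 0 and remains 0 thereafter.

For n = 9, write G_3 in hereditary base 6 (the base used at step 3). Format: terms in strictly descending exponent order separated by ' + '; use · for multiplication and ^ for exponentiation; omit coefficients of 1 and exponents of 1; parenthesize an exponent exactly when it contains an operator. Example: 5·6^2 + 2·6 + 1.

9 —HB3→ 3^2 —bump→ 4^2 = 16 —(−1)→ 15
15 —HB4→ 3·4 + 3 —bump→ 3·5 + 3 = 18 —(−1)→ 17
17 —HB5→ 3·5 + 2 —bump→ 3·6 + 2 = 20 —(−1)→ 19
19 —HB6→ 3·6 + 1 —bump→ 3·7 + 1 = 22 —(−1)→ 21

3·6 + 1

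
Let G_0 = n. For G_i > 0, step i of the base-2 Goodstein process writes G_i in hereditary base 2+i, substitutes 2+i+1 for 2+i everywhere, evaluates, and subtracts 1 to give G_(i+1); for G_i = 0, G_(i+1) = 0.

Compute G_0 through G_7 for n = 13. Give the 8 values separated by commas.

13, 108, 1279, 16092, 280711, 5765998, 134219479, 3486786855

G_0 = 13. HB_2(13) = 2^(2 + 1) + 2^2 + 1. Bump = 109. G_1 = 108.
G_1 = 108. HB_3(108) = 3^(3 + 1) + 3^3. Bump = 1280. G_2 = 1279.
G_2 = 1279. HB_4(1279) = 4^(4 + 1) + 3·4^3 + 3·4^2 + 3·4 + 3. Bump = 16093. G_3 = 16092.
G_3 = 16092. HB_5(16092) = 5^(5 + 1) + 3·5^3 + 3·5^2 + 3·5 + 2. Bump = 280712. G_4 = 280711.
G_4 = 280711. HB_6(280711) = 6^(6 + 1) + 3·6^3 + 3·6^2 + 3·6 + 1. Bump = 5765999. G_5 = 5765998.
G_5 = 5765998. HB_7(5765998) = 7^(7 + 1) + 3·7^3 + 3·7^2 + 3·7. Bump = 134219480. G_6 = 134219479.
G_6 = 134219479. HB_8(134219479) = 8^(8 + 1) + 3·8^3 + 3·8^2 + 2·8 + 7. Bump = 3486786856. G_7 = 3486786855.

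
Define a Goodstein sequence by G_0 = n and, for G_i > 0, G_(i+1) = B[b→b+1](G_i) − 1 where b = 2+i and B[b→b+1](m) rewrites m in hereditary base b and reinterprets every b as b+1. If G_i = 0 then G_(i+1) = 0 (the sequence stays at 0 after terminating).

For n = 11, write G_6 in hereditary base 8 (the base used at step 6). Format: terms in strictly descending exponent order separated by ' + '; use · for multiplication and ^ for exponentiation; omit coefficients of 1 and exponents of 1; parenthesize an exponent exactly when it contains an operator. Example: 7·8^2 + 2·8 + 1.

base 2: 11 = 2^(2 + 1) + 2 + 1; at 3: 3^(3 + 1) + 3 + 1 = 85; next = 84
base 3: 84 = 3^(3 + 1) + 3; at 4: 4^(4 + 1) + 4 = 1028; next = 1027
base 4: 1027 = 4^(4 + 1) + 3; at 5: 5^(5 + 1) + 3 = 15628; next = 15627
base 5: 15627 = 5^(5 + 1) + 2; at 6: 6^(6 + 1) + 2 = 279938; next = 279937
base 6: 279937 = 6^(6 + 1) + 1; at 7: 7^(7 + 1) + 1 = 5764802; next = 5764801
base 7: 5764801 = 7^(7 + 1); at 8: 8^(8 + 1) = 134217728; next = 134217727
base 8: 134217727 = 7·8^8 + 7·8^7 + 7·8^6 + 7·8^5 + 7·8^4 + 7·8^3 + 7·8^2 + 7·8 + 7; at 9: 7·9^9 + 7·9^7 + 7·9^6 + 7·9^5 + 7·9^4 + 7·9^3 + 7·9^2 + 7·9 + 7 = 2749609303; next = 2749609302

7·8^8 + 7·8^7 + 7·8^6 + 7·8^5 + 7·8^4 + 7·8^3 + 7·8^2 + 7·8 + 7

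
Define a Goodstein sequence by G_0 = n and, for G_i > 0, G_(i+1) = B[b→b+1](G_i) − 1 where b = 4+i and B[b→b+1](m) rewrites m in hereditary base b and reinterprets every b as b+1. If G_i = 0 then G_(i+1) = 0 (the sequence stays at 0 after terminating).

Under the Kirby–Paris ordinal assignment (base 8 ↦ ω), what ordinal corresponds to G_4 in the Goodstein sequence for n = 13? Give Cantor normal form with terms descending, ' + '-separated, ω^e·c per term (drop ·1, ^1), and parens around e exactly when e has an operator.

i=0: 13 = 3·4 + 1 (b=4); 4→5: 3·5 + 1 = 16; 16−1 = 15
i=1: 15 = 3·5 (b=5); 5→6: 3·6 = 18; 18−1 = 17
i=2: 17 = 2·6 + 5 (b=6); 6→7: 2·7 + 5 = 19; 19−1 = 18
i=3: 18 = 2·7 + 4 (b=7); 7→8: 2·8 + 4 = 20; 20−1 = 19

ω·2 + 3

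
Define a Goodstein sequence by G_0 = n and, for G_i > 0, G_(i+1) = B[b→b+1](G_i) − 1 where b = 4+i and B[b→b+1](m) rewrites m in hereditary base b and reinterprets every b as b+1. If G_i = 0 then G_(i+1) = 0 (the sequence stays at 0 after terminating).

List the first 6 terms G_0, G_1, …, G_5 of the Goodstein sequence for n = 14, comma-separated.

14, 16, 18, 20, 21, 22

step 0: 14 = 3·4 + 2; sub 5 for 4: 3·5 + 2; = 17; G_1 = 17−1 = 16
step 1: 16 = 3·5 + 1; sub 6 for 5: 3·6 + 1; = 19; G_2 = 19−1 = 18
step 2: 18 = 3·6; sub 7 for 6: 3·7; = 21; G_3 = 21−1 = 20
step 3: 20 = 2·7 + 6; sub 8 for 7: 2·8 + 6; = 22; G_4 = 22−1 = 21
step 4: 21 = 2·8 + 5; sub 9 for 8: 2·9 + 5; = 23; G_5 = 23−1 = 22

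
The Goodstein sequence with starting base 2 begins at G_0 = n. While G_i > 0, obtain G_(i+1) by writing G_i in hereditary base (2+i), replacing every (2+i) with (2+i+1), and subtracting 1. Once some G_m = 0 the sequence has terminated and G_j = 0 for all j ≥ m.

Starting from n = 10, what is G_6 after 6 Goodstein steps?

84073323

[0] 10 ≡ 2^(2 + 1) + 2 (base 2). Lift 3: 84. −1: 83.
[1] 83 ≡ 3^(3 + 1) + 2 (base 3). Lift 4: 1026. −1: 1025.
[2] 1025 ≡ 4^(4 + 1) + 1 (base 4). Lift 5: 15626. −1: 15625.
[3] 15625 ≡ 5^(5 + 1) (base 5). Lift 6: 279936. −1: 279935.
[4] 279935 ≡ 5·6^6 + 5·6^5 + 5·6^4 + 5·6^3 + 5·6^2 + 5·6 + 5 (base 6). Lift 7: 4215755. −1: 4215754.
[5] 4215754 ≡ 5·7^7 + 5·7^5 + 5·7^4 + 5·7^3 + 5·7^2 + 5·7 + 4 (base 7). Lift 8: 84073324. −1: 84073323.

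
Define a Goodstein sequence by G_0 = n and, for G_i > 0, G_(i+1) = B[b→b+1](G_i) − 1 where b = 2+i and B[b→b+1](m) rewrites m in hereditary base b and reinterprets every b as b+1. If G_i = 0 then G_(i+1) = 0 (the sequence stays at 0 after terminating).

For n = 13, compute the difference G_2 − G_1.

1171

G_0 = 13. HB_2(13) = 2^(2 + 1) + 2^2 + 1. Bump = 109. G_1 = 108.
G_1 = 108. HB_3(108) = 3^(3 + 1) + 3^3. Bump = 1280. G_2 = 1279.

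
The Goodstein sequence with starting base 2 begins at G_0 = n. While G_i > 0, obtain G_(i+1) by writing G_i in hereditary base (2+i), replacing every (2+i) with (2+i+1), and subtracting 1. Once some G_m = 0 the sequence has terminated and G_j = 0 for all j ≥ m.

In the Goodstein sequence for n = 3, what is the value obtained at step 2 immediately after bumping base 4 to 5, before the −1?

(0) 3|_2 = 2 + 1 ↦ 3 + 1|_3 = 4 ⇒ 3
(1) 3|_3 = 3 ↦ 4|_4 = 4 ⇒ 3
(2) 3|_4 = 3 ↦ 3|_5 = 3 ⇒ 2

3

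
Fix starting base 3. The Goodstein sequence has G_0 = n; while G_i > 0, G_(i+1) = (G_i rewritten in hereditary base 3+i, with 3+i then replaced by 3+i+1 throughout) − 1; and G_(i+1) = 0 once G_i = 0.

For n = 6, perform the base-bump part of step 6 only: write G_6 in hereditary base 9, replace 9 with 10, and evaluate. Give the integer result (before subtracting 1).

6

step 0: 6 = 2·3; sub 4 for 3: 2·4; = 8; G_1 = 8−1 = 7
step 1: 7 = 4 + 3; sub 5 for 4: 5 + 3; = 8; G_2 = 8−1 = 7
step 2: 7 = 5 + 2; sub 6 for 5: 6 + 2; = 8; G_3 = 8−1 = 7
step 3: 7 = 6 + 1; sub 7 for 6: 7 + 1; = 8; G_4 = 8−1 = 7
step 4: 7 = 7; sub 8 for 7: 8; = 8; G_5 = 8−1 = 7
step 5: 7 = 7; sub 9 for 8: 7; = 7; G_6 = 7−1 = 6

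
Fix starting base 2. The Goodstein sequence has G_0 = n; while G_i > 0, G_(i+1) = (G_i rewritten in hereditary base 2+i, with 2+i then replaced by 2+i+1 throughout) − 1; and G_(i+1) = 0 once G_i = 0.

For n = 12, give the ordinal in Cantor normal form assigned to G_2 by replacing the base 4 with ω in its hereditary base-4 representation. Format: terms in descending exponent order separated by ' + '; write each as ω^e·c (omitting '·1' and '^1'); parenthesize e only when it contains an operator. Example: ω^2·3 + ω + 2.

G_0=12  [base 2] 2^(2 + 1) + 2^2  →[2↦3]→  3^(3 + 1) + 3^3 = 108  −1 ⇒ G_1=107
G_1=107  [base 3] 3^(3 + 1) + 2·3^2 + 2·3 + 2  →[3↦4]→  4^(4 + 1) + 2·4^2 + 2·4 + 2 = 1066  −1 ⇒ G_2=1065
G_2=1065  [base 4] 4^(4 + 1) + 2·4^2 + 2·4 + 1  →[4↦5]→  5^(5 + 1) + 2·5^2 + 2·5 + 1 = 15686  −1 ⇒ G_3=15685

ω^(ω + 1) + ω^2·2 + ω·2 + 1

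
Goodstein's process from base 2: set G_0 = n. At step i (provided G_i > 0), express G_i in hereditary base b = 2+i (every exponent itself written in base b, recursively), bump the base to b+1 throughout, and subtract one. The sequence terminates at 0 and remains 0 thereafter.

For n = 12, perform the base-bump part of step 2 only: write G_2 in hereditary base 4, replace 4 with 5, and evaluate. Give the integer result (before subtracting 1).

(0) 12|_2 = 2^(2 + 1) + 2^2 ↦ 3^(3 + 1) + 3^3|_3 = 108 ⇒ 107
(1) 107|_3 = 3^(3 + 1) + 2·3^2 + 2·3 + 2 ↦ 4^(4 + 1) + 2·4^2 + 2·4 + 2|_4 = 1066 ⇒ 1065
(2) 1065|_4 = 4^(4 + 1) + 2·4^2 + 2·4 + 1 ↦ 5^(5 + 1) + 2·5^2 + 2·5 + 1|_5 = 15686 ⇒ 15685

15686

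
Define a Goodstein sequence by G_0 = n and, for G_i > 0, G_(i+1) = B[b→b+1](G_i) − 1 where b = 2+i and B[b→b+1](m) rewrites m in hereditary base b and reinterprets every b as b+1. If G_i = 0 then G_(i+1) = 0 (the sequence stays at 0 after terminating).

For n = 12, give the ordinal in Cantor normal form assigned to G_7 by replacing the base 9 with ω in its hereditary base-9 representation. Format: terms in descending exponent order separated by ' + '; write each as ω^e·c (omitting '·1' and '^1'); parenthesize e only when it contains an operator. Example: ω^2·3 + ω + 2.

(0) 12|_2 = 2^(2 + 1) + 2^2 ↦ 3^(3 + 1) + 3^3|_3 = 108 ⇒ 107
(1) 107|_3 = 3^(3 + 1) + 2·3^2 + 2·3 + 2 ↦ 4^(4 + 1) + 2·4^2 + 2·4 + 2|_4 = 1066 ⇒ 1065
(2) 1065|_4 = 4^(4 + 1) + 2·4^2 + 2·4 + 1 ↦ 5^(5 + 1) + 2·5^2 + 2·5 + 1|_5 = 15686 ⇒ 15685
(3) 15685|_5 = 5^(5 + 1) + 2·5^2 + 2·5 ↦ 6^(6 + 1) + 2·6^2 + 2·6|_6 = 280020 ⇒ 280019
(4) 280019|_6 = 6^(6 + 1) + 2·6^2 + 6 + 5 ↦ 7^(7 + 1) + 2·7^2 + 7 + 5|_7 = 5764911 ⇒ 5764910
(5) 5764910|_7 = 7^(7 + 1) + 2·7^2 + 7 + 4 ↦ 8^(8 + 1) + 2·8^2 + 8 + 4|_8 = 134217868 ⇒ 134217867
(6) 134217867|_8 = 8^(8 + 1) + 2·8^2 + 8 + 3 ↦ 9^(9 + 1) + 2·9^2 + 9 + 3|_9 = 3486784575 ⇒ 3486784574
(7) 3486784574|_9 = 9^(9 + 1) + 2·9^2 + 9 + 2 ↦ 10^(10 + 1) + 2·10^2 + 10 + 2|_10 = 100000000212 ⇒ 100000000211

ω^(ω + 1) + ω^2·2 + ω + 2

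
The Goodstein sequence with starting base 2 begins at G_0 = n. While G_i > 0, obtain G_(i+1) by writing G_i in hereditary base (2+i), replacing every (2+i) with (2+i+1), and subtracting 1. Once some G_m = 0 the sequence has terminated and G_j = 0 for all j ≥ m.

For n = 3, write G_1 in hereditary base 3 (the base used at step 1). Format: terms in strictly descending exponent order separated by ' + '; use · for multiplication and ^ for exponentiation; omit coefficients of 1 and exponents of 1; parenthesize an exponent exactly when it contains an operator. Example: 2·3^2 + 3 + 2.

G_0 = 3. HB_2(3) = 2 + 1. Bump = 4. G_1 = 3.
G_1 = 3. HB_3(3) = 3. Bump = 4. G_2 = 3.

3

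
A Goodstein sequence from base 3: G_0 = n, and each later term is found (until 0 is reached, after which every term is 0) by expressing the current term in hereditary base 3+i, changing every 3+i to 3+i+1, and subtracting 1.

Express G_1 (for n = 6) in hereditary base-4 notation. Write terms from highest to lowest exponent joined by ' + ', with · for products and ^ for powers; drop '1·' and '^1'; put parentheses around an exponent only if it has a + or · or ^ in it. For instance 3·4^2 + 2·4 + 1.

6 —HB3→ 2·3 —bump→ 2·4 = 8 —(−1)→ 7
7 —HB4→ 4 + 3 —bump→ 5 + 3 = 8 —(−1)→ 7

4 + 3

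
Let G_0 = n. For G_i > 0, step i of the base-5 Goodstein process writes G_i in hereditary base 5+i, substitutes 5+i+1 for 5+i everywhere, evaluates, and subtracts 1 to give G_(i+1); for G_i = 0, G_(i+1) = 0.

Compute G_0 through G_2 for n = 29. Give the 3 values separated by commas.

base 5: 29 = 5^2 + 4; at 6: 6^2 + 4 = 40; next = 39
base 6: 39 = 6^2 + 3; at 7: 7^2 + 3 = 52; next = 51

29, 39, 51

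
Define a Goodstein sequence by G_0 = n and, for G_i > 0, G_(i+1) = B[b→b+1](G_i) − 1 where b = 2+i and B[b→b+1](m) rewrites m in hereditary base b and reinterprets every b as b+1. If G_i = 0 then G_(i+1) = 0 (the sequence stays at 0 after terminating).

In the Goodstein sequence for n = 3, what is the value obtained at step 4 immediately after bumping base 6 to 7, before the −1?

G_0=3  [base 2] 2 + 1  →[2↦3]→  3 + 1 = 4  −1 ⇒ G_1=3
G_1=3  [base 3] 3  →[3↦4]→  4 = 4  −1 ⇒ G_2=3
G_2=3  [base 4] 3  →[4↦5]→  3 = 3  −1 ⇒ G_3=2
G_3=2  [base 5] 2  →[5↦6]→  2 = 2  −1 ⇒ G_4=1
G_4=1  [base 6] 1  →[6↦7]→  1 = 1  −1 ⇒ G_5=0

1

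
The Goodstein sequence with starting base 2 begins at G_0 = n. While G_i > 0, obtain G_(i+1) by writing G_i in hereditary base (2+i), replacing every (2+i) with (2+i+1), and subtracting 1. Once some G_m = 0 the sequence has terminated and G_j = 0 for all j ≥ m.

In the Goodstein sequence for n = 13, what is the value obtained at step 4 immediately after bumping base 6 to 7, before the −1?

base 2: 13 = 2^(2 + 1) + 2^2 + 1; at 3: 3^(3 + 1) + 3^3 + 1 = 109; next = 108
base 3: 108 = 3^(3 + 1) + 3^3; at 4: 4^(4 + 1) + 4^4 = 1280; next = 1279
base 4: 1279 = 4^(4 + 1) + 3·4^3 + 3·4^2 + 3·4 + 3; at 5: 5^(5 + 1) + 3·5^3 + 3·5^2 + 3·5 + 3 = 16093; next = 16092
base 5: 16092 = 5^(5 + 1) + 3·5^3 + 3·5^2 + 3·5 + 2; at 6: 6^(6 + 1) + 3·6^3 + 3·6^2 + 3·6 + 2 = 280712; next = 280711
base 6: 280711 = 6^(6 + 1) + 3·6^3 + 3·6^2 + 3·6 + 1; at 7: 7^(7 + 1) + 3·7^3 + 3·7^2 + 3·7 + 1 = 5765999; next = 5765998

5765999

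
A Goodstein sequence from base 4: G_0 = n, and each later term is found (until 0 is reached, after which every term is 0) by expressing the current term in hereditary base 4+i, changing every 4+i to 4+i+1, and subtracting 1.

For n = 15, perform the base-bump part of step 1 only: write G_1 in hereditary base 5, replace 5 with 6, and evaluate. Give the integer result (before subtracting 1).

20

15 —HB4→ 3·4 + 3 —bump→ 3·5 + 3 = 18 —(−1)→ 17
17 —HB5→ 3·5 + 2 —bump→ 3·6 + 2 = 20 —(−1)→ 19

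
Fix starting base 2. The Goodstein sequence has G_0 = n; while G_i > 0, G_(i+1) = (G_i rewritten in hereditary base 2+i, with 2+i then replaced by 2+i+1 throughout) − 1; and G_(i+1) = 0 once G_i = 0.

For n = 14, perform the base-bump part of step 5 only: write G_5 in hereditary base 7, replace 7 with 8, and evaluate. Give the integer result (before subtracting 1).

14 —HB2→ 2^(2 + 1) + 2^2 + 2 —bump→ 3^(3 + 1) + 3^3 + 3 = 111 —(−1)→ 110
110 —HB3→ 3^(3 + 1) + 3^3 + 2 —bump→ 4^(4 + 1) + 4^4 + 2 = 1282 —(−1)→ 1281
1281 —HB4→ 4^(4 + 1) + 4^4 + 1 —bump→ 5^(5 + 1) + 5^5 + 1 = 18751 —(−1)→ 18750
18750 —HB5→ 5^(5 + 1) + 5^5 —bump→ 6^(6 + 1) + 6^6 = 326592 —(−1)→ 326591
326591 —HB6→ 6^(6 + 1) + 5·6^5 + 5·6^4 + 5·6^3 + 5·6^2 + 5·6 + 5 —bump→ 7^(7 + 1) + 5·7^5 + 5·7^4 + 5·7^3 + 5·7^2 + 5·7 + 5 = 5862841 —(−1)→ 5862840

134404972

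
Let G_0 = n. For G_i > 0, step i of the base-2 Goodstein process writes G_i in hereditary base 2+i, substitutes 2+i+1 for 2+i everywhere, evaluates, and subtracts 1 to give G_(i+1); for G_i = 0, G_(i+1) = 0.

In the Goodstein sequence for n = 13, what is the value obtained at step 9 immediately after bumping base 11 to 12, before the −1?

106993205384716

base 2: 13 = 2^(2 + 1) + 2^2 + 1; at 3: 3^(3 + 1) + 3^3 + 1 = 109; next = 108
base 3: 108 = 3^(3 + 1) + 3^3; at 4: 4^(4 + 1) + 4^4 = 1280; next = 1279
base 4: 1279 = 4^(4 + 1) + 3·4^3 + 3·4^2 + 3·4 + 3; at 5: 5^(5 + 1) + 3·5^3 + 3·5^2 + 3·5 + 3 = 16093; next = 16092
base 5: 16092 = 5^(5 + 1) + 3·5^3 + 3·5^2 + 3·5 + 2; at 6: 6^(6 + 1) + 3·6^3 + 3·6^2 + 3·6 + 2 = 280712; next = 280711
base 6: 280711 = 6^(6 + 1) + 3·6^3 + 3·6^2 + 3·6 + 1; at 7: 7^(7 + 1) + 3·7^3 + 3·7^2 + 3·7 + 1 = 5765999; next = 5765998
base 7: 5765998 = 7^(7 + 1) + 3·7^3 + 3·7^2 + 3·7; at 8: 8^(8 + 1) + 3·8^3 + 3·8^2 + 3·8 = 134219480; next = 134219479
base 8: 134219479 = 8^(8 + 1) + 3·8^3 + 3·8^2 + 2·8 + 7; at 9: 9^(9 + 1) + 3·9^3 + 3·9^2 + 2·9 + 7 = 3486786856; next = 3486786855
base 9: 3486786855 = 9^(9 + 1) + 3·9^3 + 3·9^2 + 2·9 + 6; at 10: 10^(10 + 1) + 3·10^3 + 3·10^2 + 2·10 + 6 = 100000003326; next = 100000003325
base 10: 100000003325 = 10^(10 + 1) + 3·10^3 + 3·10^2 + 2·10 + 5; at 11: 11^(11 + 1) + 3·11^3 + 3·11^2 + 2·11 + 5 = 3138428381104; next = 3138428381103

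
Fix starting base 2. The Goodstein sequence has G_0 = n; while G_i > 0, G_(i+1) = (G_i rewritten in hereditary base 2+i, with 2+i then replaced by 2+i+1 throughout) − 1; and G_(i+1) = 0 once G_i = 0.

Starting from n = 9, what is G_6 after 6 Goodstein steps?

(0) 9|_2 = 2^(2 + 1) + 1 ↦ 3^(3 + 1) + 1|_3 = 82 ⇒ 81
(1) 81|_3 = 3^(3 + 1) ↦ 4^(4 + 1)|_4 = 1024 ⇒ 1023
(2) 1023|_4 = 3·4^4 + 3·4^3 + 3·4^2 + 3·4 + 3 ↦ 3·5^5 + 3·5^3 + 3·5^2 + 3·5 + 3|_5 = 9843 ⇒ 9842
(3) 9842|_5 = 3·5^5 + 3·5^3 + 3·5^2 + 3·5 + 2 ↦ 3·6^6 + 3·6^3 + 3·6^2 + 3·6 + 2|_6 = 140744 ⇒ 140743
(4) 140743|_6 = 3·6^6 + 3·6^3 + 3·6^2 + 3·6 + 1 ↦ 3·7^7 + 3·7^3 + 3·7^2 + 3·7 + 1|_7 = 2471827 ⇒ 2471826
(5) 2471826|_7 = 3·7^7 + 3·7^3 + 3·7^2 + 3·7 ↦ 3·8^8 + 3·8^3 + 3·8^2 + 3·8|_8 = 50333400 ⇒ 50333399
(6) 50333399|_8 = 3·8^8 + 3·8^3 + 3·8^2 + 2·8 + 7 ↦ 3·9^9 + 3·9^3 + 3·9^2 + 2·9 + 7|_9 = 1162263922 ⇒ 1162263921

50333399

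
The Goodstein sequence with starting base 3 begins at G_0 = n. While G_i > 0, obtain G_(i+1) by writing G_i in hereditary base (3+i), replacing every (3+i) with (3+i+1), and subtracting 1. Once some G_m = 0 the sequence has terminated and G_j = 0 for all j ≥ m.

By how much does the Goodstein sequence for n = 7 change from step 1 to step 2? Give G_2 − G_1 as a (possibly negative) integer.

1

G_0=7  [base 3] 2·3 + 1  →[3↦4]→  2·4 + 1 = 9  −1 ⇒ G_1=8
G_1=8  [base 4] 2·4  →[4↦5]→  2·5 = 10  −1 ⇒ G_2=9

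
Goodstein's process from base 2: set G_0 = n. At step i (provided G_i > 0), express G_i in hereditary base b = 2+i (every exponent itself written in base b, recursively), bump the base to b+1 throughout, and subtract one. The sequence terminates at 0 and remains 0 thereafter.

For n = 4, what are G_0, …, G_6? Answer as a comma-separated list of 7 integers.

4, 26, 41, 60, 83, 109, 139

i=0: 4 = 2^2 (b=2); 2→3: 3^3 = 27; 27−1 = 26
i=1: 26 = 2·3^2 + 2·3 + 2 (b=3); 3→4: 2·4^2 + 2·4 + 2 = 42; 42−1 = 41
i=2: 41 = 2·4^2 + 2·4 + 1 (b=4); 4→5: 2·5^2 + 2·5 + 1 = 61; 61−1 = 60
i=3: 60 = 2·5^2 + 2·5 (b=5); 5→6: 2·6^2 + 2·6 = 84; 84−1 = 83
i=4: 83 = 2·6^2 + 6 + 5 (b=6); 6→7: 2·7^2 + 7 + 5 = 110; 110−1 = 109
i=5: 109 = 2·7^2 + 7 + 4 (b=7); 7→8: 2·8^2 + 8 + 4 = 140; 140−1 = 139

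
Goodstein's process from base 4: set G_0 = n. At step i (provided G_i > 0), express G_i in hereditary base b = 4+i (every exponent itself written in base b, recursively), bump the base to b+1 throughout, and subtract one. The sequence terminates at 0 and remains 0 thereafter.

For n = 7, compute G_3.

7

base 4: 7 = 4 + 3; at 5: 5 + 3 = 8; next = 7
base 5: 7 = 5 + 2; at 6: 6 + 2 = 8; next = 7
base 6: 7 = 6 + 1; at 7: 7 + 1 = 8; next = 7
base 7: 7 = 7; at 8: 8 = 8; next = 7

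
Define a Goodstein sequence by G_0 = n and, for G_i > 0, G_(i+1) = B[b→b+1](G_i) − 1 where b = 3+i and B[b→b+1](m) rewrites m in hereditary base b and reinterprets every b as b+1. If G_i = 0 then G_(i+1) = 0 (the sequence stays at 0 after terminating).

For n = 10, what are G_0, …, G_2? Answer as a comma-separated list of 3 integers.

[0] 10 ≡ 3^2 + 1 (base 3). Lift 4: 17. −1: 16.
[1] 16 ≡ 4^2 (base 4). Lift 5: 25. −1: 24.

10, 16, 24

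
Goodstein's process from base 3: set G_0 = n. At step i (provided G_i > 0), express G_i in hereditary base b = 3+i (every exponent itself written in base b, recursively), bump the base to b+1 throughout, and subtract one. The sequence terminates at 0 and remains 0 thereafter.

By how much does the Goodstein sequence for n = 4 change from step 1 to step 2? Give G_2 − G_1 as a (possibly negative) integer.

step 0: 4 = 3 + 1; sub 4 for 3: 4 + 1; = 5; G_1 = 5−1 = 4
step 1: 4 = 4; sub 5 for 4: 5; = 5; G_2 = 5−1 = 4

0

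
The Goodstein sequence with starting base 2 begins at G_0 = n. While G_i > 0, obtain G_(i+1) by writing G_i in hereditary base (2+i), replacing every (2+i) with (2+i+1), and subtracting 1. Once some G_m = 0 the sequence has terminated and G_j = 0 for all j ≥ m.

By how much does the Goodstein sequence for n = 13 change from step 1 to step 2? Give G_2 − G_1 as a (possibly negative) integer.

(0) 13|_2 = 2^(2 + 1) + 2^2 + 1 ↦ 3^(3 + 1) + 3^3 + 1|_3 = 109 ⇒ 108
(1) 108|_3 = 3^(3 + 1) + 3^3 ↦ 4^(4 + 1) + 4^4|_4 = 1280 ⇒ 1279

1171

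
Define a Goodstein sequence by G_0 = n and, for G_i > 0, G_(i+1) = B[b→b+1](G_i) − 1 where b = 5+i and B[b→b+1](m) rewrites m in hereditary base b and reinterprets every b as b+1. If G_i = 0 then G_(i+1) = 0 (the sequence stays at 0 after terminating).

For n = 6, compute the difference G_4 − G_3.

-1

G_0=6  [base 5] 5 + 1  →[5↦6]→  6 + 1 = 7  −1 ⇒ G_1=6
G_1=6  [base 6] 6  →[6↦7]→  7 = 7  −1 ⇒ G_2=6
G_2=6  [base 7] 6  →[7↦8]→  6 = 6  −1 ⇒ G_3=5
G_3=5  [base 8] 5  →[8↦9]→  5 = 5  −1 ⇒ G_4=4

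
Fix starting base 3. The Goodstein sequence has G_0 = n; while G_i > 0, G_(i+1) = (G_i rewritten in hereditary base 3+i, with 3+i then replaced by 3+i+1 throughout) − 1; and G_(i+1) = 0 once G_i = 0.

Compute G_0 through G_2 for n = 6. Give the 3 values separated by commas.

G_0=6  [base 3] 2·3  →[3↦4]→  2·4 = 8  −1 ⇒ G_1=7
G_1=7  [base 4] 4 + 3  →[4↦5]→  5 + 3 = 8  −1 ⇒ G_2=7

6, 7, 7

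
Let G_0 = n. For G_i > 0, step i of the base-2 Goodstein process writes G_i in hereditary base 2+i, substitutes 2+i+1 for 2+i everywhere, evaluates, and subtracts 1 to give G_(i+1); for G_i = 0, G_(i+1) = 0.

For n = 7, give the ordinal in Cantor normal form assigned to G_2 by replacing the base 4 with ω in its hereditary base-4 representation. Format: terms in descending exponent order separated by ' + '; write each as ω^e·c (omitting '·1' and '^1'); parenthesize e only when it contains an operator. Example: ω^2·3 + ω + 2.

ω^ω + 3

i=0: 7 = 2^2 + 2 + 1 (b=2); 2→3: 3^3 + 3 + 1 = 31; 31−1 = 30
i=1: 30 = 3^3 + 3 (b=3); 3→4: 4^4 + 4 = 260; 260−1 = 259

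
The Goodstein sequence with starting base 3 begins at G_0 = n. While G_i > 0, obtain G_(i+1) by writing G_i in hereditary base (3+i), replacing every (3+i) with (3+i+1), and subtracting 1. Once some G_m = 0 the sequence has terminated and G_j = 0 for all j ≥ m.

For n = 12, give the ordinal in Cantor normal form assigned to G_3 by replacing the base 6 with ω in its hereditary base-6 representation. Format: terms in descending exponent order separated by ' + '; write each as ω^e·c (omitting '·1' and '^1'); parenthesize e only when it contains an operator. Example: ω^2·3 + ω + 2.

ω^2 + 1

i=0: 12 = 3^2 + 3 (b=3); 3→4: 4^2 + 4 = 20; 20−1 = 19
i=1: 19 = 4^2 + 3 (b=4); 4→5: 5^2 + 3 = 28; 28−1 = 27
i=2: 27 = 5^2 + 2 (b=5); 5→6: 6^2 + 2 = 38; 38−1 = 37
i=3: 37 = 6^2 + 1 (b=6); 6→7: 7^2 + 1 = 50; 50−1 = 49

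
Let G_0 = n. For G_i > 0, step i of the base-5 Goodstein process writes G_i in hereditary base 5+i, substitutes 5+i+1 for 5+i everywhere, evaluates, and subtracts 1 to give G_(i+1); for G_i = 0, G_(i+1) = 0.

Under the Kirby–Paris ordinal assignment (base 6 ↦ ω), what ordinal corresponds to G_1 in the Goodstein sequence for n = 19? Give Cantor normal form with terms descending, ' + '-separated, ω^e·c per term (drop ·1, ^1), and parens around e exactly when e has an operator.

base 5: 19 = 3·5 + 4; at 6: 3·6 + 4 = 22; next = 21
base 6: 21 = 3·6 + 3; at 7: 3·7 + 3 = 24; next = 23

ω·3 + 3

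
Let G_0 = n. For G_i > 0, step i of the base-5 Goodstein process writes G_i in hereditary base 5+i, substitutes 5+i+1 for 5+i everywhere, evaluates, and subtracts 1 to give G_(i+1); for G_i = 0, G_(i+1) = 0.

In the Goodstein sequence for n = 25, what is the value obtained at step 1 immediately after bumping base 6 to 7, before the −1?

40

step 0: 25 = 5^2; sub 6 for 5: 6^2; = 36; G_1 = 36−1 = 35
step 1: 35 = 5·6 + 5; sub 7 for 6: 5·7 + 5; = 40; G_2 = 40−1 = 39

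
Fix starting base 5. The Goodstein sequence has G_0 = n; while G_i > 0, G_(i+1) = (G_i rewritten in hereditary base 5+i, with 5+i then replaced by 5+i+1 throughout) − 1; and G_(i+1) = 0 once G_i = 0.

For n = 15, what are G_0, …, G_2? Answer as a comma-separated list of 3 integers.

15, 17, 18

base 5: 15 = 3·5; at 6: 3·6 = 18; next = 17
base 6: 17 = 2·6 + 5; at 7: 2·7 + 5 = 19; next = 18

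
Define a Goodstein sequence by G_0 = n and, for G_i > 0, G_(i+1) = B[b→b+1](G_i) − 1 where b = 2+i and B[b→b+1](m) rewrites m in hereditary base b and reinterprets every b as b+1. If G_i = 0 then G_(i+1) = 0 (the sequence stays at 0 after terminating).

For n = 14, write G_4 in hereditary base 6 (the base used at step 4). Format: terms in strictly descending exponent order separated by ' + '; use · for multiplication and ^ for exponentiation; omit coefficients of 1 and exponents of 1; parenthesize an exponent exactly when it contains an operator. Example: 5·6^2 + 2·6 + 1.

6^(6 + 1) + 5·6^5 + 5·6^4 + 5·6^3 + 5·6^2 + 5·6 + 5

(0) 14|_2 = 2^(2 + 1) + 2^2 + 2 ↦ 3^(3 + 1) + 3^3 + 3|_3 = 111 ⇒ 110
(1) 110|_3 = 3^(3 + 1) + 3^3 + 2 ↦ 4^(4 + 1) + 4^4 + 2|_4 = 1282 ⇒ 1281
(2) 1281|_4 = 4^(4 + 1) + 4^4 + 1 ↦ 5^(5 + 1) + 5^5 + 1|_5 = 18751 ⇒ 18750
(3) 18750|_5 = 5^(5 + 1) + 5^5 ↦ 6^(6 + 1) + 6^6|_6 = 326592 ⇒ 326591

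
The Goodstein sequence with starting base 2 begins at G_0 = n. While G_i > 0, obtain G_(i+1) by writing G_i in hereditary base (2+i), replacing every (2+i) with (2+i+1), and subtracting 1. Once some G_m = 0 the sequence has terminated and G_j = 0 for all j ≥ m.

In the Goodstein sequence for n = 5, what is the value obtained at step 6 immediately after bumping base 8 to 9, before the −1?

2455

5 —HB2→ 2^2 + 1 —bump→ 3^3 + 1 = 28 —(−1)→ 27
27 —HB3→ 3^3 —bump→ 4^4 = 256 —(−1)→ 255
255 —HB4→ 3·4^3 + 3·4^2 + 3·4 + 3 —bump→ 3·5^3 + 3·5^2 + 3·5 + 3 = 468 —(−1)→ 467
467 —HB5→ 3·5^3 + 3·5^2 + 3·5 + 2 —bump→ 3·6^3 + 3·6^2 + 3·6 + 2 = 776 —(−1)→ 775
775 —HB6→ 3·6^3 + 3·6^2 + 3·6 + 1 —bump→ 3·7^3 + 3·7^2 + 3·7 + 1 = 1198 —(−1)→ 1197
1197 —HB7→ 3·7^3 + 3·7^2 + 3·7 —bump→ 3·8^3 + 3·8^2 + 3·8 = 1752 —(−1)→ 1751
1751 —HB8→ 3·8^3 + 3·8^2 + 2·8 + 7 —bump→ 3·9^3 + 3·9^2 + 2·9 + 7 = 2455 —(−1)→ 2454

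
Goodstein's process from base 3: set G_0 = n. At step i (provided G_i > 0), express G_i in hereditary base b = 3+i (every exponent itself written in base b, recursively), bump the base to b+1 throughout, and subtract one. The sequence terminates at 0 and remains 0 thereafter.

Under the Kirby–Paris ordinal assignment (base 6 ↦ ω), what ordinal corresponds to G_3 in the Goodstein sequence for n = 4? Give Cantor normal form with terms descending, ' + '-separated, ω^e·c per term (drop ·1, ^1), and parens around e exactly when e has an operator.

3

[0] 4 ≡ 3 + 1 (base 3). Lift 4: 5. −1: 4.
[1] 4 ≡ 4 (base 4). Lift 5: 5. −1: 4.
[2] 4 ≡ 4 (base 5). Lift 6: 4. −1: 3.
[3] 3 ≡ 3 (base 6). Lift 7: 3. −1: 2.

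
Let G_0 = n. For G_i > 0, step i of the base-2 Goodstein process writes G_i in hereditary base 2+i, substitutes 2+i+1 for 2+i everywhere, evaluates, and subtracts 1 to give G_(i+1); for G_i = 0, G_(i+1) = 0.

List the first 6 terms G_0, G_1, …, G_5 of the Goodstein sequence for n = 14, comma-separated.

G_0=14  [base 2] 2^(2 + 1) + 2^2 + 2  →[2↦3]→  3^(3 + 1) + 3^3 + 3 = 111  −1 ⇒ G_1=110
G_1=110  [base 3] 3^(3 + 1) + 3^3 + 2  →[3↦4]→  4^(4 + 1) + 4^4 + 2 = 1282  −1 ⇒ G_2=1281
G_2=1281  [base 4] 4^(4 + 1) + 4^4 + 1  →[4↦5]→  5^(5 + 1) + 5^5 + 1 = 18751  −1 ⇒ G_3=18750
G_3=18750  [base 5] 5^(5 + 1) + 5^5  →[5↦6]→  6^(6 + 1) + 6^6 = 326592  −1 ⇒ G_4=326591
G_4=326591  [base 6] 6^(6 + 1) + 5·6^5 + 5·6^4 + 5·6^3 + 5·6^2 + 5·6 + 5  →[6↦7]→  7^(7 + 1) + 5·7^5 + 5·7^4 + 5·7^3 + 5·7^2 + 5·7 + 5 = 5862841  −1 ⇒ G_5=5862840

14, 110, 1281, 18750, 326591, 5862840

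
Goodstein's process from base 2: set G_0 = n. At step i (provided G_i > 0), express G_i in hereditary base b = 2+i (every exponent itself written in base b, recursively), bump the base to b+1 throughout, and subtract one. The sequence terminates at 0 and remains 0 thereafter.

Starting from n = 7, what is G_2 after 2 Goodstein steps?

G_0=7  [base 2] 2^2 + 2 + 1  →[2↦3]→  3^3 + 3 + 1 = 31  −1 ⇒ G_1=30
G_1=30  [base 3] 3^3 + 3  →[3↦4]→  4^4 + 4 = 260  −1 ⇒ G_2=259

259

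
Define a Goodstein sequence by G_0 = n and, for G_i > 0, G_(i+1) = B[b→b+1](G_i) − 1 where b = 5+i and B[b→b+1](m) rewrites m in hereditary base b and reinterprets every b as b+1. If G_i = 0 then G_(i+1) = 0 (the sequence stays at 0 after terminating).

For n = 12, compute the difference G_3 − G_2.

1

(0) 12|_5 = 2·5 + 2 ↦ 2·6 + 2|_6 = 14 ⇒ 13
(1) 13|_6 = 2·6 + 1 ↦ 2·7 + 1|_7 = 15 ⇒ 14
(2) 14|_7 = 2·7 ↦ 2·8|_8 = 16 ⇒ 15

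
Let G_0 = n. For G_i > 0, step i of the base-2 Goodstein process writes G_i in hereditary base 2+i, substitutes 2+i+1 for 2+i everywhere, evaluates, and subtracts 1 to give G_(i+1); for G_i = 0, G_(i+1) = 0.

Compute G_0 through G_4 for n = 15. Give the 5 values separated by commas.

15, 111, 1283, 18752, 326593

i=0: 15 = 2^(2 + 1) + 2^2 + 2 + 1 (b=2); 2→3: 3^(3 + 1) + 3^3 + 3 + 1 = 112; 112−1 = 111
i=1: 111 = 3^(3 + 1) + 3^3 + 3 (b=3); 3→4: 4^(4 + 1) + 4^4 + 4 = 1284; 1284−1 = 1283
i=2: 1283 = 4^(4 + 1) + 4^4 + 3 (b=4); 4→5: 5^(5 + 1) + 5^5 + 3 = 18753; 18753−1 = 18752
i=3: 18752 = 5^(5 + 1) + 5^5 + 2 (b=5); 5→6: 6^(6 + 1) + 6^6 + 2 = 326594; 326594−1 = 326593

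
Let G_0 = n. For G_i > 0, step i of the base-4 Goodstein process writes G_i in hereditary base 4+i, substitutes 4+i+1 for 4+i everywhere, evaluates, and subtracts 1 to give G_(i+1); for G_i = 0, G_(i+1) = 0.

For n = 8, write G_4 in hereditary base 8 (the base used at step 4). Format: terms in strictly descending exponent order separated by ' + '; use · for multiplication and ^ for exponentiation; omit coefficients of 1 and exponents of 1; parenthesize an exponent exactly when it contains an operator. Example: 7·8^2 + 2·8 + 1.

G_0=8  [base 4] 2·4  →[4↦5]→  2·5 = 10  −1 ⇒ G_1=9
G_1=9  [base 5] 5 + 4  →[5↦6]→  6 + 4 = 10  −1 ⇒ G_2=9
G_2=9  [base 6] 6 + 3  →[6↦7]→  7 + 3 = 10  −1 ⇒ G_3=9
G_3=9  [base 7] 7 + 2  →[7↦8]→  8 + 2 = 10  −1 ⇒ G_4=9
G_4=9  [base 8] 8 + 1  →[8↦9]→  9 + 1 = 10  −1 ⇒ G_5=9

8 + 1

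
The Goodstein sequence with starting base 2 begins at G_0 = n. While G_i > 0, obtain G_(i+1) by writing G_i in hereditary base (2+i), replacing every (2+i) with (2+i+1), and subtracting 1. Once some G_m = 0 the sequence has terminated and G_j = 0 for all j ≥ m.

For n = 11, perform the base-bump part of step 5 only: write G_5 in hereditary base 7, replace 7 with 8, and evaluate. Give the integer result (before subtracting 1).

134217728

i=0: 11 = 2^(2 + 1) + 2 + 1 (b=2); 2→3: 3^(3 + 1) + 3 + 1 = 85; 85−1 = 84
i=1: 84 = 3^(3 + 1) + 3 (b=3); 3→4: 4^(4 + 1) + 4 = 1028; 1028−1 = 1027
i=2: 1027 = 4^(4 + 1) + 3 (b=4); 4→5: 5^(5 + 1) + 3 = 15628; 15628−1 = 15627
i=3: 15627 = 5^(5 + 1) + 2 (b=5); 5→6: 6^(6 + 1) + 2 = 279938; 279938−1 = 279937
i=4: 279937 = 6^(6 + 1) + 1 (b=6); 6→7: 7^(7 + 1) + 1 = 5764802; 5764802−1 = 5764801
i=5: 5764801 = 7^(7 + 1) (b=7); 7→8: 8^(8 + 1) = 134217728; 134217728−1 = 134217727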